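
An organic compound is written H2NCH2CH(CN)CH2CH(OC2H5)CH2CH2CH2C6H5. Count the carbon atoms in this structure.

Element totals:
  C: 16
  H: 24
  N: 2
  O: 1

16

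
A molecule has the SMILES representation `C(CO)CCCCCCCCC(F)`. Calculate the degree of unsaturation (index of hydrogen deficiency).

Atom tally by fragment:
  HOCH2CH2 → C:2 H:5 O:1
  CH2 → C:1 H:2
  CH2 → C:1 H:2
  CH2 → C:1 H:2
  CH2 → C:1 H:2
  CH2 → C:1 H:2
  CH2 → C:1 H:2
  CH2 → C:1 H:2
  CH2 → C:1 H:2
  CH2F → C:1 H:2 F:1
Element totals:
  C: 11
  H: 23
  F: 1
  O: 1
Molecular formula: C11H23FO.
DoU = (2C + 2 + N − H − X) / 2 = (2·11 + 2 + 0 − 23 − 1) / 2 = 0.

0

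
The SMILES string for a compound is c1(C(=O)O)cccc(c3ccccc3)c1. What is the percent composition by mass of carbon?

Atom tally by fragment:
  benzene ring core → C:6 H:6
  (− 2 ring H displaced by substituents)
  + COOH → C:1 H:1 O:2
  + C6H5 → C:6 H:5
Element totals:
  C: 13
  H: 10
  O: 2
Molecular formula: C13H10O2.
Molar mass = 198.221 g/mol.
Mass from C: 13 × 12.011 = 156.143 g/mol.
%C = 156.143 / 198.221 × 100 = 78.77%.

78.77%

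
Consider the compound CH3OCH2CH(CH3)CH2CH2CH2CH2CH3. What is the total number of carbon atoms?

Atom tally by fragment:
  CH3OCH2 → C:2 H:5 O:1
  CH(CH3) → C:2 H:4
  CH2 → C:1 H:2
  CH2 → C:1 H:2
  CH2 → C:1 H:2
  CH2 → C:1 H:2
  CH3 → C:1 H:3
Element totals:
  C: 9
  H: 20
  O: 1

9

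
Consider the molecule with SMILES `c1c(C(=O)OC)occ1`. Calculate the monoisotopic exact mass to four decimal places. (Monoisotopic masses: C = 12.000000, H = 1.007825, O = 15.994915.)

126.0317

Atom tally by fragment:
  furan ring core → C:4 H:4 O:1
  (− 1 ring H displaced by substituents)
  + COOCH3 → C:2 H:3 O:2
Element totals:
  C: 6
  H: 6
  O: 3
Molecular formula: C6H6O3.
  M = 6(12.0) + 6(1.007825) + 3(15.994915)
    = 72.000000 + 6.046950 + 47.984745 = 126.031695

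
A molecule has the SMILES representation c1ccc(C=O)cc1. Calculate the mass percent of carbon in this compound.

Atom tally by fragment:
  benzene ring core → C:6 H:6
  (− 1 ring H displaced by substituents)
  + CHO → C:1 H:1 O:1
Element totals:
  C: 7
  H: 6
  O: 1
Molecular formula: C7H6O.
Molar mass = 106.124 g/mol.
Mass from C: 7 × 12.011 = 84.077 g/mol.
%C = 84.077 / 106.124 × 100 = 79.23%.

79.23%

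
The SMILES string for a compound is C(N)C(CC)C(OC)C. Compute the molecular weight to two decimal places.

Atom tally by fragment:
  H2NCH2 → C:1 H:4 N:1
  CH(C2H5) → C:3 H:6
  CH(OCH3) → C:2 H:4 O:1
  CH3 → C:1 H:3
Element totals:
  C: 7
  H: 17
  N: 1
  O: 1
Molecular formula: C7H17NO.
  M = 7(12.011) + 17(1.008) + 14.007 + 15.999
    = 84.077 + 17.136 + 14.007 + 15.999 = 131.219

131.22 g/mol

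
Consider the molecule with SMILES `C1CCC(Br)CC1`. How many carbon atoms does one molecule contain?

Atom tally by fragment:
  cyclohexane ring core → C:6 H:12
  (− 1 ring H displaced by substituents)
  + Br → Br:1
Element totals:
  C: 6
  H: 11
  Br: 1

6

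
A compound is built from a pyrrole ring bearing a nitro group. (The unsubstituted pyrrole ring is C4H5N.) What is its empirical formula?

C2H2NO

Atom tally by fragment:
  pyrrole ring core → C:4 H:5 N:1
  (− 1 ring H displaced by substituents)
  + NO2 → N:1 O:2
Element totals:
  C: 4
  H: 4
  N: 2
  O: 2
Molecular formula: C4H4N2O2.
gcd of subscripts = 2; dividing each by 2:
  C: 4/2 = 2
  H: 4/2 = 2
  N: 2/2 = 1
  O: 2/2 = 1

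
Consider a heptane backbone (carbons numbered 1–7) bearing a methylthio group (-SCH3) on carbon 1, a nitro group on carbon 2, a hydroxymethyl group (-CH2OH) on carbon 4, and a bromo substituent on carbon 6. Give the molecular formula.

C9H18BrNO3S

Atom tally by fragment:
  CH3SCH2 → C:2 H:5 S:1
  CH(NO2) → C:1 H:1 N:1 O:2
  CH2 → C:1 H:2
  CH(CH2OH) → C:2 H:4 O:1
  CH2 → C:1 H:2
  CH(Br) → C:1 H:1 Br:1
  CH3 → C:1 H:3
Element totals:
  C: 9
  H: 18
  Br: 1
  N: 1
  O: 3
  S: 1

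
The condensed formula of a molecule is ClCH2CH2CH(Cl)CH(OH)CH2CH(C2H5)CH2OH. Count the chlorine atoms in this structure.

2

Atom tally by fragment:
  ClCH2 → C:1 H:2 Cl:1
  CH2 → C:1 H:2
  CH(Cl) → C:1 H:1 Cl:1
  CH(OH) → C:1 H:2 O:1
  CH2 → C:1 H:2
  CH(C2H5) → C:3 H:6
  CH2OH → C:1 H:3 O:1
Element totals:
  C: 9
  H: 18
  Cl: 2
  O: 2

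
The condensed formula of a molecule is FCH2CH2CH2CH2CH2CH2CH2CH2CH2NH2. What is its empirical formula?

C9H20FN

Atom tally by fragment:
  FCH2 → C:1 H:2 F:1
  CH2 → C:1 H:2
  CH2 → C:1 H:2
  CH2 → C:1 H:2
  CH2 → C:1 H:2
  CH2 → C:1 H:2
  CH2 → C:1 H:2
  CH2 → C:1 H:2
  CH2NH2 → C:1 H:4 N:1
Element totals:
  C: 9
  H: 20
  F: 1
  N: 1
Molecular formula: C9H20FN.
gcd of subscripts (9, 1, 20, 1) = 1, so the empirical formula equals the molecular formula.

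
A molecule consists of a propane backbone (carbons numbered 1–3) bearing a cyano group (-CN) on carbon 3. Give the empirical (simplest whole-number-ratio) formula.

Atom tally by fragment:
  CH3 → C:1 H:3
  CH2 → C:1 H:2
  CH2CN → C:2 H:2 N:1
Element totals:
  C: 4
  H: 7
  N: 1
Molecular formula: C4H7N.
gcd of subscripts (4, 7, 1) = 1, so the empirical formula equals the molecular formula.

C4H7N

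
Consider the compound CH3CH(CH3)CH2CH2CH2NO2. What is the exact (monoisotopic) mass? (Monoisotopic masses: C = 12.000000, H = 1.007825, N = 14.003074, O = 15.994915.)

131.0946

Atom tally by fragment:
  CH3 → C:1 H:3
  CH(CH3) → C:2 H:4
  CH2 → C:1 H:2
  CH2 → C:1 H:2
  CH2NO2 → C:1 H:2 N:1 O:2
Element totals:
  C: 6
  H: 13
  N: 1
  O: 2
Molecular formula: C6H13NO2.
  M = 6(12.0) + 13(1.007825) + 14.003074 + 2(15.994915)
    = 72.000000 + 13.101725 + 14.003074 + 31.989830 = 131.094629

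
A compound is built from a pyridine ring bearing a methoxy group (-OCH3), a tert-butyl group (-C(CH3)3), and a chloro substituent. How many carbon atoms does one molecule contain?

10

Atom tally by fragment:
  pyridine ring core → C:5 H:5 N:1
  (− 3 ring H displaced by substituents)
  + OCH3 → C:1 H:3 O:1
  + C(CH3)3 → C:4 H:9
  + Cl → Cl:1
Element totals:
  C: 10
  H: 14
  Cl: 1
  N: 1
  O: 1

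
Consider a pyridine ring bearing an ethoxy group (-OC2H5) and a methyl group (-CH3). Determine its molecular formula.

Atom tally by fragment:
  pyridine ring core → C:5 H:5 N:1
  (− 2 ring H displaced by substituents)
  + OC2H5 → C:2 H:5 O:1
  + CH3 → C:1 H:3
Element totals:
  C: 8
  H: 11
  N: 1
  O: 1

C8H11NO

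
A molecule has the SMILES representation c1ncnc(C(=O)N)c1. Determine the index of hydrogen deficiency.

5

Atom tally by fragment:
  pyrimidine ring core → C:4 H:4 N:2
  (− 1 ring H displaced by substituents)
  + CONH2 → C:1 H:2 O:1 N:1
Element totals:
  C: 5
  H: 5
  N: 3
  O: 1
Molecular formula: C5H5N3O.
DoU = (2C + 2 + N − H − X) / 2 = (2·5 + 2 + 3 − 5 − 0) / 2 = 5.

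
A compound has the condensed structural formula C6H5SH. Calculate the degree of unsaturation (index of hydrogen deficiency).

Atom tally by fragment:
  benzene ring core → C:6 H:6
  (− 1 ring H displaced by substituents)
  + SH → S:1 H:1
Element totals:
  C: 6
  H: 6
  S: 1
Molecular formula: C6H6S.
DoU = (2C + 2 + N − H − X) / 2 = (2·6 + 2 + 0 − 6 − 0) / 2 = 4.

4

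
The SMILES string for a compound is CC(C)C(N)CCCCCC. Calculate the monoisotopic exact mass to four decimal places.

Atom tally by fragment:
  CH3 → C:1 H:3
  CH(CH3) → C:2 H:4
  CH(NH2) → C:1 H:3 N:1
  CH2 → C:1 H:2
  CH2 → C:1 H:2
  CH2 → C:1 H:2
  CH2 → C:1 H:2
  CH2 → C:1 H:2
  CH3 → C:1 H:3
Element totals:
  C: 10
  H: 23
  N: 1
Molecular formula: C10H23N.
  M = 10(12.0) + 23(1.007825) + 14.003074
    = 120.000000 + 23.179975 + 14.003074 = 157.183049

157.1830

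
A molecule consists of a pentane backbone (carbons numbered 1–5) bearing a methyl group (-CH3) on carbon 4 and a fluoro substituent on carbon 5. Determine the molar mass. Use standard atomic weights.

104.17 g/mol

Atom tally by fragment:
  CH3 → C:1 H:3
  CH2 → C:1 H:2
  CH2 → C:1 H:2
  CH(CH3) → C:2 H:4
  CH2F → C:1 H:2 F:1
Element totals:
  C: 6
  H: 13
  F: 1
Molecular formula: C6H13F.
  M = 6(12.011) + 13(1.008) + 18.998
    = 72.066 + 13.104 + 18.998 = 104.168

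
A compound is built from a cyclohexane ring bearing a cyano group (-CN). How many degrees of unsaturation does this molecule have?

Atom tally by fragment:
  cyclohexane ring core → C:6 H:12
  (− 1 ring H displaced by substituents)
  + CN → C:1 N:1
Element totals:
  C: 7
  H: 11
  N: 1
Molecular formula: C7H11N.
DoU = (2C + 2 + N − H − X) / 2 = (2·7 + 2 + 1 − 11 − 0) / 2 = 3.

3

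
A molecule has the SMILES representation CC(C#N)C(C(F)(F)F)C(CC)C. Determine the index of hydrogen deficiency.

Atom tally by fragment:
  CH3 → C:1 H:3
  CH(CN) → C:2 H:1 N:1
  CH(CF3) → C:2 H:1 F:3
  CH(C2H5) → C:3 H:6
  CH3 → C:1 H:3
Element totals:
  C: 9
  H: 14
  F: 3
  N: 1
Molecular formula: C9H14F3N.
DoU = (2C + 2 + N − H − X) / 2 = (2·9 + 2 + 1 − 14 − 3) / 2 = 2.

2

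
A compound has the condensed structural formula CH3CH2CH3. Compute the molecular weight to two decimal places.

44.10 g/mol

Atom tally by fragment:
  CH3 → C:1 H:3
  CH2 → C:1 H:2
  CH3 → C:1 H:3
Element totals:
  C: 3
  H: 8
Molecular formula: C3H8.
  M = 3(12.011) + 8(1.008)
    = 36.033 + 8.064 = 44.097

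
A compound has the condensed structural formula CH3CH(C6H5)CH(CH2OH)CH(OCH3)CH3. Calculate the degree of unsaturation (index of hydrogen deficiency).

Element totals:
  C: 13
  H: 20
  O: 2
Molecular formula: C13H20O2.
DoU = (2C + 2 + N − H − X) / 2 = (2·13 + 2 + 0 − 20 − 0) / 2 = 4.

4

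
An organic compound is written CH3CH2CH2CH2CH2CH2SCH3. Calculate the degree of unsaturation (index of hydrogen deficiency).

Atom tally by fragment:
  CH3 → C:1 H:3
  CH2 → C:1 H:2
  CH2 → C:1 H:2
  CH2 → C:1 H:2
  CH2 → C:1 H:2
  CH2SCH3 → C:2 H:5 S:1
Element totals:
  C: 7
  H: 16
  S: 1
Molecular formula: C7H16S.
DoU = (2C + 2 + N − H − X) / 2 = (2·7 + 2 + 0 − 16 − 0) / 2 = 0.

0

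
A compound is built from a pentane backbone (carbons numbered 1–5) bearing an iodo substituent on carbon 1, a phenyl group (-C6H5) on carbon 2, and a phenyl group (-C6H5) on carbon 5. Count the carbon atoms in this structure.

17

Atom tally by fragment:
  ICH2 → C:1 H:2 I:1
  CH(C6H5) → C:7 H:6
  CH2 → C:1 H:2
  CH2 → C:1 H:2
  CH2C6H5 → C:7 H:7
Element totals:
  C: 17
  H: 19
  I: 1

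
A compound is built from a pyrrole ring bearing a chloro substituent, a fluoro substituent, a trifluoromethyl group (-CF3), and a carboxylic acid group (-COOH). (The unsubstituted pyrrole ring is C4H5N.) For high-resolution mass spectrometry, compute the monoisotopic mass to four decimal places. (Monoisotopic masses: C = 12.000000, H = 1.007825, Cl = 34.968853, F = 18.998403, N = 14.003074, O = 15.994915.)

Atom tally by fragment:
  pyrrole ring core → C:4 H:5 N:1
  (− 4 ring H displaced by substituents)
  + Cl → Cl:1
  + F → F:1
  + CF3 → C:1 F:3
  + COOH → C:1 H:1 O:2
Element totals:
  C: 6
  H: 2
  Cl: 1
  F: 4
  N: 1
  O: 2
Molecular formula: C6H2ClF4NO2.
  M = 6(12.0) + 2(1.007825) + 34.968853 + 4(18.998403) + 14.003074 + 2(15.994915)
    = 72.000000 + 2.015650 + 34.968853 + 75.993612 + 14.003074 + 31.989830 = 230.971019

230.9710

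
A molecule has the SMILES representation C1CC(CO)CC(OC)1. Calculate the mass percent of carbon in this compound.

Atom tally by fragment:
  cyclopentane ring core → C:5 H:10
  (− 2 ring H displaced by substituents)
  + CH2OH → C:1 H:3 O:1
  + OCH3 → C:1 H:3 O:1
Element totals:
  C: 7
  H: 14
  O: 2
Molecular formula: C7H14O2.
Molar mass = 130.187 g/mol.
Mass from C: 7 × 12.011 = 84.077 g/mol.
%C = 84.077 / 130.187 × 100 = 64.58%.

64.58%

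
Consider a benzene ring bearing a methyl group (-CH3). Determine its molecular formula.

C7H8

Atom tally by fragment:
  benzene ring core → C:6 H:6
  (− 1 ring H displaced by substituents)
  + CH3 → C:1 H:3
Element totals:
  C: 7
  H: 8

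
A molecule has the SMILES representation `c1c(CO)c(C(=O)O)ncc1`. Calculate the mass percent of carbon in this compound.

54.90%

Atom tally by fragment:
  pyridine ring core → C:5 H:5 N:1
  (− 2 ring H displaced by substituents)
  + CH2OH → C:1 H:3 O:1
  + COOH → C:1 H:1 O:2
Element totals:
  C: 7
  H: 7
  N: 1
  O: 3
Molecular formula: C7H7NO3.
Molar mass = 153.137 g/mol.
Mass from C: 7 × 12.011 = 84.077 g/mol.
%C = 84.077 / 153.137 × 100 = 54.90%.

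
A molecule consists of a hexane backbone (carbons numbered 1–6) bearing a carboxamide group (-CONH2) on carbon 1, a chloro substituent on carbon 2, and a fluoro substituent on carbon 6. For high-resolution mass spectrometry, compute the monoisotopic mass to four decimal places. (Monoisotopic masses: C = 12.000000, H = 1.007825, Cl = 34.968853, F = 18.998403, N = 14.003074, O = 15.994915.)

181.0670

Atom tally by fragment:
  H2NOCCH2 → C:2 H:4 O:1 N:1
  CH(Cl) → C:1 H:1 Cl:1
  CH2 → C:1 H:2
  CH2 → C:1 H:2
  CH2 → C:1 H:2
  CH2F → C:1 H:2 F:1
Element totals:
  C: 7
  H: 13
  Cl: 1
  F: 1
  N: 1
  O: 1
Molecular formula: C7H13ClFNO.
  M = 7(12.0) + 13(1.007825) + 34.968853 + 18.998403 + 14.003074 + 15.994915
    = 84.000000 + 13.101725 + 34.968853 + 18.998403 + 14.003074 + 15.994915 = 181.066970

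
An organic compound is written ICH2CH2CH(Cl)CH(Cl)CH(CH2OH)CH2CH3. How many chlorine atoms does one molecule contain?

2

Atom tally by fragment:
  ICH2 → C:1 H:2 I:1
  CH2 → C:1 H:2
  CH(Cl) → C:1 H:1 Cl:1
  CH(Cl) → C:1 H:1 Cl:1
  CH(CH2OH) → C:2 H:4 O:1
  CH2 → C:1 H:2
  CH3 → C:1 H:3
Element totals:
  C: 8
  H: 15
  Cl: 2
  I: 1
  O: 1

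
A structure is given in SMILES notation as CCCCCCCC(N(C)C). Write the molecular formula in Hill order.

Atom tally by fragment:
  CH3 → C:1 H:3
  CH2 → C:1 H:2
  CH2 → C:1 H:2
  CH2 → C:1 H:2
  CH2 → C:1 H:2
  CH2 → C:1 H:2
  CH2 → C:1 H:2
  CH2N(CH3)2 → C:3 H:8 N:1
Element totals:
  C: 10
  H: 23
  N: 1

C10H23N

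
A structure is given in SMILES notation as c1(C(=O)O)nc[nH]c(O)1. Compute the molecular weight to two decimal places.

Atom tally by fragment:
  imidazole ring core → C:3 H:4 N:2
  (− 2 ring H displaced by substituents)
  + COOH → C:1 H:1 O:2
  + OH → O:1 H:1
Element totals:
  C: 4
  H: 4
  N: 2
  O: 3
Molecular formula: C4H4N2O3.
  M = 4(12.011) + 4(1.008) + 2(14.007) + 3(15.999)
    = 48.044 + 4.032 + 28.014 + 47.997 = 128.087

128.09 g/mol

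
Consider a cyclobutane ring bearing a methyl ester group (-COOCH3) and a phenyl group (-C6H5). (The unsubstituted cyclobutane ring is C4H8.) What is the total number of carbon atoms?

Atom tally by fragment:
  cyclobutane ring core → C:4 H:8
  (− 2 ring H displaced by substituents)
  + COOCH3 → C:2 H:3 O:2
  + C6H5 → C:6 H:5
Element totals:
  C: 12
  H: 14
  O: 2

12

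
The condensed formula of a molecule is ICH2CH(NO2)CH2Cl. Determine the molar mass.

249.43 g/mol

Element totals:
  C: 3
  H: 5
  Cl: 1
  I: 1
  N: 1
  O: 2
Molecular formula: C3H5ClINO2.
  M = 3(12.011) + 5(1.008) + 35.45 + 126.904 + 14.007 + 2(15.999)
    = 36.033 + 5.040 + 35.450 + 126.904 + 14.007 + 31.998 = 249.432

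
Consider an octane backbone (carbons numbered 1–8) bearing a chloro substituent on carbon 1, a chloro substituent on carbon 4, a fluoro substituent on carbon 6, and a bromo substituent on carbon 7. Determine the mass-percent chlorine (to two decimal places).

25.32%

Atom tally by fragment:
  ClCH2 → C:1 H:2 Cl:1
  CH2 → C:1 H:2
  CH2 → C:1 H:2
  CH(Cl) → C:1 H:1 Cl:1
  CH2 → C:1 H:2
  CH(F) → C:1 H:1 F:1
  CH(Br) → C:1 H:1 Br:1
  CH3 → C:1 H:3
Element totals:
  C: 8
  H: 14
  Br: 1
  Cl: 2
  F: 1
Molecular formula: C8H14BrCl2F.
Molar mass = 280.002 g/mol.
Mass from Cl: 2 × 35.45 = 70.900 g/mol.
%Cl = 70.900 / 280.002 × 100 = 25.32%.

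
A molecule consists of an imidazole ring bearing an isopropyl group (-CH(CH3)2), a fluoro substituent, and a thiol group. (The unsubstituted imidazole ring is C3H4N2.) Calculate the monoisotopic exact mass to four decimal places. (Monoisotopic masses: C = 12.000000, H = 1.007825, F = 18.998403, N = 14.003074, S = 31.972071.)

160.0470

Atom tally by fragment:
  imidazole ring core → C:3 H:4 N:2
  (− 3 ring H displaced by substituents)
  + CH(CH3)2 → C:3 H:7
  + F → F:1
  + SH → S:1 H:1
Element totals:
  C: 6
  H: 9
  F: 1
  N: 2
  S: 1
Molecular formula: C6H9FN2S.
  M = 6(12.0) + 9(1.007825) + 18.998403 + 2(14.003074) + 31.972071
    = 72.000000 + 9.070425 + 18.998403 + 28.006148 + 31.972071 = 160.047047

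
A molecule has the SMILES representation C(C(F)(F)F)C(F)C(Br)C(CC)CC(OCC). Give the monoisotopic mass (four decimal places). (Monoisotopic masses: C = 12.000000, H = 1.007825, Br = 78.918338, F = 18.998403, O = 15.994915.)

322.0555

Atom tally by fragment:
  F3CCH2 → C:2 H:2 F:3
  CH(F) → C:1 H:1 F:1
  CH(Br) → C:1 H:1 Br:1
  CH(C2H5) → C:3 H:6
  CH2 → C:1 H:2
  CH2OC2H5 → C:3 H:7 O:1
Element totals:
  C: 11
  H: 19
  Br: 1
  F: 4
  O: 1
Molecular formula: C11H19BrF4O.
  M = 11(12.0) + 19(1.007825) + 78.918338 + 4(18.998403) + 15.994915
    = 132.000000 + 19.148675 + 78.918338 + 75.993612 + 15.994915 = 322.055540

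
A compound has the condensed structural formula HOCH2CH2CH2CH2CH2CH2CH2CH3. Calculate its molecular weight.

Atom tally by fragment:
  HOCH2 → C:1 H:3 O:1
  CH2 → C:1 H:2
  CH2 → C:1 H:2
  CH2 → C:1 H:2
  CH2 → C:1 H:2
  CH2 → C:1 H:2
  CH2 → C:1 H:2
  CH3 → C:1 H:3
Element totals:
  C: 8
  H: 18
  O: 1
Molecular formula: C8H18O.
  M = 8(12.011) + 18(1.008) + 15.999
    = 96.088 + 18.144 + 15.999 = 130.231

130.23 g/mol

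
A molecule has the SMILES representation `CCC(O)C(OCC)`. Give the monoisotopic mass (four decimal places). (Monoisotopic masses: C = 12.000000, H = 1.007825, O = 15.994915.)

Atom tally by fragment:
  CH3 → C:1 H:3
  CH2 → C:1 H:2
  CH(OH) → C:1 H:2 O:1
  CH2OC2H5 → C:3 H:7 O:1
Element totals:
  C: 6
  H: 14
  O: 2
Molecular formula: C6H14O2.
  M = 6(12.0) + 14(1.007825) + 2(15.994915)
    = 72.000000 + 14.109550 + 31.989830 = 118.099380

118.0994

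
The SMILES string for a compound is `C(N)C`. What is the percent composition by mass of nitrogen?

Atom tally by fragment:
  H2NCH2 → C:1 H:4 N:1
  CH3 → C:1 H:3
Element totals:
  C: 2
  H: 7
  N: 1
Molecular formula: C2H7N.
Molar mass = 45.085 g/mol.
Mass from N: 1 × 14.007 = 14.007 g/mol.
%N = 14.007 / 45.085 × 100 = 31.07%.

31.07%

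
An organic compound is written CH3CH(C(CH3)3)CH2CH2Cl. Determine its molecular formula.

C8H17Cl

Atom tally by fragment:
  CH3 → C:1 H:3
  CH(C(CH3)3) → C:5 H:10
  CH2 → C:1 H:2
  CH2Cl → C:1 H:2 Cl:1
Element totals:
  C: 8
  H: 17
  Cl: 1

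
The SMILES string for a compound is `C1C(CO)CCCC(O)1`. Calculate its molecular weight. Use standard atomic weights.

Atom tally by fragment:
  cyclohexane ring core → C:6 H:12
  (− 2 ring H displaced by substituents)
  + CH2OH → C:1 H:3 O:1
  + OH → O:1 H:1
Element totals:
  C: 7
  H: 14
  O: 2
Molecular formula: C7H14O2.
  M = 7(12.011) + 14(1.008) + 2(15.999)
    = 84.077 + 14.112 + 31.998 = 130.187

130.19 g/mol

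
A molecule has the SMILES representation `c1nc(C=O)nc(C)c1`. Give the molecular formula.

C6H6N2O

Atom tally by fragment:
  pyrimidine ring core → C:4 H:4 N:2
  (− 2 ring H displaced by substituents)
  + CHO → C:1 H:1 O:1
  + CH3 → C:1 H:3
Element totals:
  C: 6
  H: 6
  N: 2
  O: 1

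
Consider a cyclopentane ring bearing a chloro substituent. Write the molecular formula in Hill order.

C5H9Cl

Atom tally by fragment:
  cyclopentane ring core → C:5 H:10
  (− 1 ring H displaced by substituents)
  + Cl → Cl:1
Element totals:
  C: 5
  H: 9
  Cl: 1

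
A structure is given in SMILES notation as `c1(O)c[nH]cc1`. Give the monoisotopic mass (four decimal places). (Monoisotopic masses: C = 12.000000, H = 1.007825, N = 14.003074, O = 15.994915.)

83.0371

Atom tally by fragment:
  pyrrole ring core → C:4 H:5 N:1
  (− 1 ring H displaced by substituents)
  + OH → O:1 H:1
Element totals:
  C: 4
  H: 5
  N: 1
  O: 1
Molecular formula: C4H5NO.
  M = 4(12.0) + 5(1.007825) + 14.003074 + 15.994915
    = 48.000000 + 5.039125 + 14.003074 + 15.994915 = 83.037114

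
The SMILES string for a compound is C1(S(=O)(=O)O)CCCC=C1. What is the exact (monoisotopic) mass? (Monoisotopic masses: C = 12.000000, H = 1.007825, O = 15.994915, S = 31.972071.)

162.0351

Atom tally by fragment:
  cyclohexene ring core → C:6 H:10
  (− 1 ring H displaced by substituents)
  + SO3H → S:1 O:3 H:1
Element totals:
  C: 6
  H: 10
  O: 3
  S: 1
Molecular formula: C6H10O3S.
  M = 6(12.0) + 10(1.007825) + 3(15.994915) + 31.972071
    = 72.000000 + 10.078250 + 47.984745 + 31.972071 = 162.035066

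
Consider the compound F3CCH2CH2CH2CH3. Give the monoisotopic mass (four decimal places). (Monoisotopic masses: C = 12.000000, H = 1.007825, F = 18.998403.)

126.0656

Atom tally by fragment:
  F3CCH2 → C:2 H:2 F:3
  CH2 → C:1 H:2
  CH2 → C:1 H:2
  CH3 → C:1 H:3
Element totals:
  C: 5
  H: 9
  F: 3
Molecular formula: C5H9F3.
  M = 5(12.0) + 9(1.007825) + 3(18.998403)
    = 60.000000 + 9.070425 + 56.995209 = 126.065634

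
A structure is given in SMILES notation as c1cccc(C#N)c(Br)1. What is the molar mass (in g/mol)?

182.02 g/mol

Atom tally by fragment:
  benzene ring core → C:6 H:6
  (− 2 ring H displaced by substituents)
  + CN → C:1 N:1
  + Br → Br:1
Element totals:
  C: 7
  H: 4
  Br: 1
  N: 1
Molecular formula: C7H4BrN.
  M = 7(12.011) + 4(1.008) + 79.904 + 14.007
    = 84.077 + 4.032 + 79.904 + 14.007 = 182.020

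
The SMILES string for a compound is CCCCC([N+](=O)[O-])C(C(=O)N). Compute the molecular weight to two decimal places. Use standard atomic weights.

Atom tally by fragment:
  CH3 → C:1 H:3
  CH2 → C:1 H:2
  CH2 → C:1 H:2
  CH2 → C:1 H:2
  CH(NO2) → C:1 H:1 N:1 O:2
  CH2CONH2 → C:2 H:4 O:1 N:1
Element totals:
  C: 7
  H: 14
  N: 2
  O: 3
Molecular formula: C7H14N2O3.
  M = 7(12.011) + 14(1.008) + 2(14.007) + 3(15.999)
    = 84.077 + 14.112 + 28.014 + 47.997 = 174.200

174.20 g/mol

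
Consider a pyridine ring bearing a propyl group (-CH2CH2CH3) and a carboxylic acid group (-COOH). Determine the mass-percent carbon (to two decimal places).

Atom tally by fragment:
  pyridine ring core → C:5 H:5 N:1
  (− 2 ring H displaced by substituents)
  + CH2CH2CH3 → C:3 H:7
  + COOH → C:1 H:1 O:2
Element totals:
  C: 9
  H: 11
  N: 1
  O: 2
Molecular formula: C9H11NO2.
Molar mass = 165.192 g/mol.
Mass from C: 9 × 12.011 = 108.099 g/mol.
%C = 108.099 / 165.192 × 100 = 65.44%.

65.44%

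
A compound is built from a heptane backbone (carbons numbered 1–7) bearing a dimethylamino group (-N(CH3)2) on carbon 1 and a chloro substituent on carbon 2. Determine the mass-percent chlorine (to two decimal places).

Atom tally by fragment:
  (CH3)2NCH2 → C:3 H:8 N:1
  CH(Cl) → C:1 H:1 Cl:1
  CH2 → C:1 H:2
  CH2 → C:1 H:2
  CH2 → C:1 H:2
  CH2 → C:1 H:2
  CH3 → C:1 H:3
Element totals:
  C: 9
  H: 20
  Cl: 1
  N: 1
Molecular formula: C9H20ClN.
Molar mass = 177.716 g/mol.
Mass from Cl: 1 × 35.45 = 35.450 g/mol.
%Cl = 35.450 / 177.716 × 100 = 19.95%.

19.95%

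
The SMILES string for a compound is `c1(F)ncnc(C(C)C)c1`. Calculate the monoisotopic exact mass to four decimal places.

Atom tally by fragment:
  pyrimidine ring core → C:4 H:4 N:2
  (− 2 ring H displaced by substituents)
  + F → F:1
  + CH(CH3)2 → C:3 H:7
Element totals:
  C: 7
  H: 9
  F: 1
  N: 2
Molecular formula: C7H9FN2.
  M = 7(12.0) + 9(1.007825) + 18.998403 + 2(14.003074)
    = 84.000000 + 9.070425 + 18.998403 + 28.006148 = 140.074976

140.0750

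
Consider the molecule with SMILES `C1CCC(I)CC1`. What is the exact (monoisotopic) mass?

Atom tally by fragment:
  cyclohexane ring core → C:6 H:12
  (− 1 ring H displaced by substituents)
  + I → I:1
Element totals:
  C: 6
  H: 11
  I: 1
Molecular formula: C6H11I.
  M = 6(12.0) + 11(1.007825) + 126.904472
    = 72.000000 + 11.086075 + 126.904472 = 209.990547

209.9905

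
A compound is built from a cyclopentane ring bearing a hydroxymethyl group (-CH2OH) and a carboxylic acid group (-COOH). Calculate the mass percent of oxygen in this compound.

33.29%

Atom tally by fragment:
  cyclopentane ring core → C:5 H:10
  (− 2 ring H displaced by substituents)
  + CH2OH → C:1 H:3 O:1
  + COOH → C:1 H:1 O:2
Element totals:
  C: 7
  H: 12
  O: 3
Molecular formula: C7H12O3.
Molar mass = 144.170 g/mol.
Mass from O: 3 × 15.999 = 47.997 g/mol.
%O = 47.997 / 144.170 × 100 = 33.29%.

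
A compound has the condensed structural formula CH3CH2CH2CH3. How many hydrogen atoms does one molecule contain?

10

Element totals:
  C: 4
  H: 10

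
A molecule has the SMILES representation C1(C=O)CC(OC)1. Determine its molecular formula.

C5H8O2

Atom tally by fragment:
  cyclopropane ring core → C:3 H:6
  (− 2 ring H displaced by substituents)
  + CHO → C:1 H:1 O:1
  + OCH3 → C:1 H:3 O:1
Element totals:
  C: 5
  H: 8
  O: 2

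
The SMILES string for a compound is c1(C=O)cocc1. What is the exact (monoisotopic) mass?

96.0211

Atom tally by fragment:
  furan ring core → C:4 H:4 O:1
  (− 1 ring H displaced by substituents)
  + CHO → C:1 H:1 O:1
Element totals:
  C: 5
  H: 4
  O: 2
Molecular formula: C5H4O2.
  M = 5(12.0) + 4(1.007825) + 2(15.994915)
    = 60.000000 + 4.031300 + 31.989830 = 96.021130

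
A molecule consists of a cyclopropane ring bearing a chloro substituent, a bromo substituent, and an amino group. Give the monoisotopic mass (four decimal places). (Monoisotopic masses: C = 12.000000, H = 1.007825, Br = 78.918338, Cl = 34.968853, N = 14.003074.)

168.9294

Atom tally by fragment:
  cyclopropane ring core → C:3 H:6
  (− 3 ring H displaced by substituents)
  + Cl → Cl:1
  + Br → Br:1
  + NH2 → N:1 H:2
Element totals:
  C: 3
  H: 5
  Br: 1
  Cl: 1
  N: 1
Molecular formula: C3H5BrClN.
  M = 3(12.0) + 5(1.007825) + 78.918338 + 34.968853 + 14.003074
    = 36.000000 + 5.039125 + 78.918338 + 34.968853 + 14.003074 = 168.929390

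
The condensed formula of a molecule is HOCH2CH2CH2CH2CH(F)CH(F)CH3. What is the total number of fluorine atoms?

Atom tally by fragment:
  HOCH2CH2 → C:2 H:5 O:1
  CH2 → C:1 H:2
  CH2 → C:1 H:2
  CH(F) → C:1 H:1 F:1
  CH(F) → C:1 H:1 F:1
  CH3 → C:1 H:3
Element totals:
  C: 7
  H: 14
  F: 2
  O: 1

2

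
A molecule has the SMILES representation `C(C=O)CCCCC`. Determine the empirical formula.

Atom tally by fragment:
  OHCCH2 → C:2 H:3 O:1
  CH2 → C:1 H:2
  CH2 → C:1 H:2
  CH2 → C:1 H:2
  CH2 → C:1 H:2
  CH3 → C:1 H:3
Element totals:
  C: 7
  H: 14
  O: 1
Molecular formula: C7H14O.
gcd of subscripts (7, 14, 1) = 1, so the empirical formula equals the molecular formula.

C7H14O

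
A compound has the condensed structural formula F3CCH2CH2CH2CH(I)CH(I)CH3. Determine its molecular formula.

Atom tally by fragment:
  F3CCH2 → C:2 H:2 F:3
  CH2 → C:1 H:2
  CH2 → C:1 H:2
  CH(I) → C:1 H:1 I:1
  CH(I) → C:1 H:1 I:1
  CH3 → C:1 H:3
Element totals:
  C: 7
  H: 11
  F: 3
  I: 2

C7H11F3I2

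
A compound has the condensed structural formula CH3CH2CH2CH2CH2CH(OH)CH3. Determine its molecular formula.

C7H16O

Atom tally by fragment:
  CH3 → C:1 H:3
  CH2 → C:1 H:2
  CH2 → C:1 H:2
  CH2 → C:1 H:2
  CH2 → C:1 H:2
  CH(OH) → C:1 H:2 O:1
  CH3 → C:1 H:3
Element totals:
  C: 7
  H: 16
  O: 1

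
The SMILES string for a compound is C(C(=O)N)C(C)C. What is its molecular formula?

C5H11NO

Atom tally by fragment:
  H2NOCCH2 → C:2 H:4 O:1 N:1
  CH(CH3) → C:2 H:4
  CH3 → C:1 H:3
Element totals:
  C: 5
  H: 11
  N: 1
  O: 1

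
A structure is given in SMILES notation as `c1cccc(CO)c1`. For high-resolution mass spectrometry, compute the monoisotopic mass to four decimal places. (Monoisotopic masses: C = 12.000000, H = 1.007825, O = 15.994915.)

108.0575

Atom tally by fragment:
  benzene ring core → C:6 H:6
  (− 1 ring H displaced by substituents)
  + CH2OH → C:1 H:3 O:1
Element totals:
  C: 7
  H: 8
  O: 1
Molecular formula: C7H8O.
  M = 7(12.0) + 8(1.007825) + 15.994915
    = 84.000000 + 8.062600 + 15.994915 = 108.057515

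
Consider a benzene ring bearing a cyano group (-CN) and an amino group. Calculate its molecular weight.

118.14 g/mol

Atom tally by fragment:
  benzene ring core → C:6 H:6
  (− 2 ring H displaced by substituents)
  + CN → C:1 N:1
  + NH2 → N:1 H:2
Element totals:
  C: 7
  H: 6
  N: 2
Molecular formula: C7H6N2.
  M = 7(12.011) + 6(1.008) + 2(14.007)
    = 84.077 + 6.048 + 28.014 = 118.139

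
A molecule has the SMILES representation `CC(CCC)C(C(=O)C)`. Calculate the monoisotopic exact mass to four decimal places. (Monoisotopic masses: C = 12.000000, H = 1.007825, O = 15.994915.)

Atom tally by fragment:
  CH3 → C:1 H:3
  CH(CH2CH2CH3) → C:4 H:8
  CH2COCH3 → C:3 H:5 O:1
Element totals:
  C: 8
  H: 16
  O: 1
Molecular formula: C8H16O.
  M = 8(12.0) + 16(1.007825) + 15.994915
    = 96.000000 + 16.125200 + 15.994915 = 128.120115

128.1201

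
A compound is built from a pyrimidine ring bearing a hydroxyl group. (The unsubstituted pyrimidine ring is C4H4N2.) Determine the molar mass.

96.09 g/mol

Atom tally by fragment:
  pyrimidine ring core → C:4 H:4 N:2
  (− 1 ring H displaced by substituents)
  + OH → O:1 H:1
Element totals:
  C: 4
  H: 4
  N: 2
  O: 1
Molecular formula: C4H4N2O.
  M = 4(12.011) + 4(1.008) + 2(14.007) + 15.999
    = 48.044 + 4.032 + 28.014 + 15.999 = 96.089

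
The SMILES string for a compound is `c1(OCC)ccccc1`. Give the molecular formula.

Atom tally by fragment:
  benzene ring core → C:6 H:6
  (− 1 ring H displaced by substituents)
  + OC2H5 → C:2 H:5 O:1
Element totals:
  C: 8
  H: 10
  O: 1

C8H10O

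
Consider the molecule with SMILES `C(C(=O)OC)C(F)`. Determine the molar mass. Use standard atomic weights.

106.10 g/mol

Atom tally by fragment:
  CH3OOCCH2 → C:3 H:5 O:2
  CH2F → C:1 H:2 F:1
Element totals:
  C: 4
  H: 7
  F: 1
  O: 2
Molecular formula: C4H7FO2.
  M = 4(12.011) + 7(1.008) + 18.998 + 2(15.999)
    = 48.044 + 7.056 + 18.998 + 31.998 = 106.096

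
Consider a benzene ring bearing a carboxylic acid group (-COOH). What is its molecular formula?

Atom tally by fragment:
  benzene ring core → C:6 H:6
  (− 1 ring H displaced by substituents)
  + COOH → C:1 H:1 O:2
Element totals:
  C: 7
  H: 6
  O: 2

C7H6O2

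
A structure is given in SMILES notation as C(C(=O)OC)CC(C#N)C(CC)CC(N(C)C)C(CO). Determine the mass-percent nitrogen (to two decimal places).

9.85%

Atom tally by fragment:
  CH3OOCCH2 → C:3 H:5 O:2
  CH2 → C:1 H:2
  CH(CN) → C:2 H:1 N:1
  CH(C2H5) → C:3 H:6
  CH2 → C:1 H:2
  CH(N(CH3)2) → C:3 H:7 N:1
  CH2CH2OH → C:2 H:5 O:1
Element totals:
  C: 15
  H: 28
  N: 2
  O: 3
Molecular formula: C15H28N2O3.
Molar mass = 284.400 g/mol.
Mass from N: 2 × 14.007 = 28.014 g/mol.
%N = 28.014 / 284.400 × 100 = 9.85%.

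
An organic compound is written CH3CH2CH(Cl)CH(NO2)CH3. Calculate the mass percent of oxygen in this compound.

Element totals:
  C: 5
  H: 10
  Cl: 1
  N: 1
  O: 2
Molecular formula: C5H10ClNO2.
Molar mass = 151.590 g/mol.
Mass from O: 2 × 15.999 = 31.998 g/mol.
%O = 31.998 / 151.590 × 100 = 21.11%.

21.11%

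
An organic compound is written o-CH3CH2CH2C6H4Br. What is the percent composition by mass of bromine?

40.13%

Atom tally by fragment:
  benzene ring core → C:6 H:6
  (− 2 ring H displaced by substituents)
  + CH2CH2CH3 → C:3 H:7
  + Br → Br:1
Element totals:
  C: 9
  H: 11
  Br: 1
Molecular formula: C9H11Br.
Molar mass = 199.091 g/mol.
Mass from Br: 1 × 79.904 = 79.904 g/mol.
%Br = 79.904 / 199.091 × 100 = 40.13%.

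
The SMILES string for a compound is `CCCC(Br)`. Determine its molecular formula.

Atom tally by fragment:
  CH3 → C:1 H:3
  CH2 → C:1 H:2
  CH2 → C:1 H:2
  CH2Br → C:1 H:2 Br:1
Element totals:
  C: 4
  H: 9
  Br: 1

C4H9Br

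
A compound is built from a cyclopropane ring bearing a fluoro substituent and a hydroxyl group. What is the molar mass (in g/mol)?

76.07 g/mol

Atom tally by fragment:
  cyclopropane ring core → C:3 H:6
  (− 2 ring H displaced by substituents)
  + F → F:1
  + OH → O:1 H:1
Element totals:
  C: 3
  H: 5
  F: 1
  O: 1
Molecular formula: C3H5FO.
  M = 3(12.011) + 5(1.008) + 18.998 + 15.999
    = 36.033 + 5.040 + 18.998 + 15.999 = 76.070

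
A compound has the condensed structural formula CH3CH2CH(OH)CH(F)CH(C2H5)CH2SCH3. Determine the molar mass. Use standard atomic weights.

Element totals:
  C: 9
  H: 19
  F: 1
  O: 1
  S: 1
Molecular formula: C9H19FOS.
  M = 9(12.011) + 19(1.008) + 18.998 + 15.999 + 32.06
    = 108.099 + 19.152 + 18.998 + 15.999 + 32.060 = 194.308

194.31 g/mol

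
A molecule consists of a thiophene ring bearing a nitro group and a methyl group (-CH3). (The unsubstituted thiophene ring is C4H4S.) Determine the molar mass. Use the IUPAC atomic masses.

Atom tally by fragment:
  thiophene ring core → C:4 H:4 S:1
  (− 2 ring H displaced by substituents)
  + NO2 → N:1 O:2
  + CH3 → C:1 H:3
Element totals:
  C: 5
  H: 5
  N: 1
  O: 2
  S: 1
Molecular formula: C5H5NO2S.
  M = 5(12.011) + 5(1.008) + 14.007 + 2(15.999) + 32.06
    = 60.055 + 5.040 + 14.007 + 31.998 + 32.060 = 143.160

143.16 g/mol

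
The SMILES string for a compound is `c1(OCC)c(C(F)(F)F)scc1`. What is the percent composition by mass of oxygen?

8.16%

Atom tally by fragment:
  thiophene ring core → C:4 H:4 S:1
  (− 2 ring H displaced by substituents)
  + OC2H5 → C:2 H:5 O:1
  + CF3 → C:1 F:3
Element totals:
  C: 7
  H: 7
  F: 3
  O: 1
  S: 1
Molecular formula: C7H7F3OS.
Molar mass = 196.186 g/mol.
Mass from O: 1 × 15.999 = 15.999 g/mol.
%O = 15.999 / 196.186 × 100 = 8.16%.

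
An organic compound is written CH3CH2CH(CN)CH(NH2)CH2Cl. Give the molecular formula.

C6H11ClN2

Atom tally by fragment:
  CH3 → C:1 H:3
  CH2 → C:1 H:2
  CH(CN) → C:2 H:1 N:1
  CH(NH2) → C:1 H:3 N:1
  CH2Cl → C:1 H:2 Cl:1
Element totals:
  C: 6
  H: 11
  Cl: 1
  N: 2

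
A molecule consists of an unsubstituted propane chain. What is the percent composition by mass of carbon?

81.71%

Atom tally by fragment:
  CH3 → C:1 H:3
  CH2 → C:1 H:2
  CH3 → C:1 H:3
Element totals:
  C: 3
  H: 8
Molecular formula: C3H8.
Molar mass = 44.097 g/mol.
Mass from C: 3 × 12.011 = 36.033 g/mol.
%C = 36.033 / 44.097 × 100 = 81.71%.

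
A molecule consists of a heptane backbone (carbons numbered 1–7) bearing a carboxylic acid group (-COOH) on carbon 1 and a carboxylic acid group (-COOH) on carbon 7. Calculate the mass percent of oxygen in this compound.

34.00%

Atom tally by fragment:
  HOOCCH2 → C:2 H:3 O:2
  CH2 → C:1 H:2
  CH2 → C:1 H:2
  CH2 → C:1 H:2
  CH2 → C:1 H:2
  CH2 → C:1 H:2
  CH2COOH → C:2 H:3 O:2
Element totals:
  C: 9
  H: 16
  O: 4
Molecular formula: C9H16O4.
Molar mass = 188.223 g/mol.
Mass from O: 4 × 15.999 = 63.996 g/mol.
%O = 63.996 / 188.223 × 100 = 34.00%.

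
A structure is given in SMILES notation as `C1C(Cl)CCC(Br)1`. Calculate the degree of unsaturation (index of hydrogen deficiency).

1

Atom tally by fragment:
  cyclopentane ring core → C:5 H:10
  (− 2 ring H displaced by substituents)
  + Cl → Cl:1
  + Br → Br:1
Element totals:
  C: 5
  H: 8
  Br: 1
  Cl: 1
Molecular formula: C5H8BrCl.
DoU = (2C + 2 + N − H − X) / 2 = (2·5 + 2 + 0 − 8 − 2) / 2 = 1.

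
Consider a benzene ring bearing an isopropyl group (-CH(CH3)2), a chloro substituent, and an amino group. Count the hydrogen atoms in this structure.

Atom tally by fragment:
  benzene ring core → C:6 H:6
  (− 3 ring H displaced by substituents)
  + CH(CH3)2 → C:3 H:7
  + Cl → Cl:1
  + NH2 → N:1 H:2
Element totals:
  C: 9
  H: 12
  Cl: 1
  N: 1

12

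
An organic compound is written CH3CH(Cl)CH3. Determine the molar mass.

Element totals:
  C: 3
  H: 7
  Cl: 1
Molecular formula: C3H7Cl.
  M = 3(12.011) + 7(1.008) + 35.45
    = 36.033 + 7.056 + 35.450 = 78.539

78.54 g/mol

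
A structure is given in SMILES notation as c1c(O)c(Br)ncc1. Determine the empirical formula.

Atom tally by fragment:
  pyridine ring core → C:5 H:5 N:1
  (− 2 ring H displaced by substituents)
  + OH → O:1 H:1
  + Br → Br:1
Element totals:
  C: 5
  H: 4
  Br: 1
  N: 1
  O: 1
Molecular formula: C5H4BrNO.
gcd of subscripts (1, 5, 4, 1, 1) = 1, so the empirical formula equals the molecular formula.

C5H4BrNO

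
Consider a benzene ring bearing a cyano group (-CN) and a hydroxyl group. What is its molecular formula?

Atom tally by fragment:
  benzene ring core → C:6 H:6
  (− 2 ring H displaced by substituents)
  + CN → C:1 N:1
  + OH → O:1 H:1
Element totals:
  C: 7
  H: 5
  N: 1
  O: 1

C7H5NO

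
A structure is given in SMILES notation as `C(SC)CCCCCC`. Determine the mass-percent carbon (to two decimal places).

Atom tally by fragment:
  CH3SCH2 → C:2 H:5 S:1
  CH2 → C:1 H:2
  CH2 → C:1 H:2
  CH2 → C:1 H:2
  CH2 → C:1 H:2
  CH2 → C:1 H:2
  CH3 → C:1 H:3
Element totals:
  C: 8
  H: 18
  S: 1
Molecular formula: C8H18S.
Molar mass = 146.292 g/mol.
Mass from C: 8 × 12.011 = 96.088 g/mol.
%C = 96.088 / 146.292 × 100 = 65.68%.

65.68%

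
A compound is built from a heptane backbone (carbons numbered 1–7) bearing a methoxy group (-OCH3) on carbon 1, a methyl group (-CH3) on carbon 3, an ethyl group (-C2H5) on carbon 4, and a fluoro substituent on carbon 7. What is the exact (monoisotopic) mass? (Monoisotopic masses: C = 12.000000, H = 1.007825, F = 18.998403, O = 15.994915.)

190.1733

Atom tally by fragment:
  CH3OCH2 → C:2 H:5 O:1
  CH2 → C:1 H:2
  CH(CH3) → C:2 H:4
  CH(C2H5) → C:3 H:6
  CH2 → C:1 H:2
  CH2 → C:1 H:2
  CH2F → C:1 H:2 F:1
Element totals:
  C: 11
  H: 23
  F: 1
  O: 1
Molecular formula: C11H23FO.
  M = 11(12.0) + 23(1.007825) + 18.998403 + 15.994915
    = 132.000000 + 23.179975 + 18.998403 + 15.994915 = 190.173293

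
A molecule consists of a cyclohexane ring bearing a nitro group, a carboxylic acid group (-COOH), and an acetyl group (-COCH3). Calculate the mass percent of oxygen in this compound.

Atom tally by fragment:
  cyclohexane ring core → C:6 H:12
  (− 3 ring H displaced by substituents)
  + NO2 → N:1 O:2
  + COOH → C:1 H:1 O:2
  + COCH3 → C:2 H:3 O:1
Element totals:
  C: 9
  H: 13
  N: 1
  O: 5
Molecular formula: C9H13NO5.
Molar mass = 215.205 g/mol.
Mass from O: 5 × 15.999 = 79.995 g/mol.
%O = 79.995 / 215.205 × 100 = 37.17%.

37.17%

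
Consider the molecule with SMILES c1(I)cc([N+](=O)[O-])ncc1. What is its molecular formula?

Atom tally by fragment:
  pyridine ring core → C:5 H:5 N:1
  (− 2 ring H displaced by substituents)
  + I → I:1
  + NO2 → N:1 O:2
Element totals:
  C: 5
  H: 3
  I: 1
  N: 2
  O: 2

C5H3IN2O2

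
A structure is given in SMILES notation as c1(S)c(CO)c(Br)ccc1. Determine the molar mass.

219.10 g/mol

Atom tally by fragment:
  benzene ring core → C:6 H:6
  (− 3 ring H displaced by substituents)
  + SH → S:1 H:1
  + CH2OH → C:1 H:3 O:1
  + Br → Br:1
Element totals:
  C: 7
  H: 7
  Br: 1
  O: 1
  S: 1
Molecular formula: C7H7BrOS.
  M = 7(12.011) + 7(1.008) + 79.904 + 15.999 + 32.06
    = 84.077 + 7.056 + 79.904 + 15.999 + 32.060 = 219.096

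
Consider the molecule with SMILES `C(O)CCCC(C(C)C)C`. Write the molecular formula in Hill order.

Atom tally by fragment:
  HOCH2 → C:1 H:3 O:1
  CH2 → C:1 H:2
  CH2 → C:1 H:2
  CH2 → C:1 H:2
  CH(CH(CH3)2) → C:4 H:8
  CH3 → C:1 H:3
Element totals:
  C: 9
  H: 20
  O: 1

C9H20O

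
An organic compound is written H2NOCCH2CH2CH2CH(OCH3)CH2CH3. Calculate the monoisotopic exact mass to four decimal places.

Element totals:
  C: 8
  H: 17
  N: 1
  O: 2
Molecular formula: C8H17NO2.
  M = 8(12.0) + 17(1.007825) + 14.003074 + 2(15.994915)
    = 96.000000 + 17.133025 + 14.003074 + 31.989830 = 159.125929

159.1259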